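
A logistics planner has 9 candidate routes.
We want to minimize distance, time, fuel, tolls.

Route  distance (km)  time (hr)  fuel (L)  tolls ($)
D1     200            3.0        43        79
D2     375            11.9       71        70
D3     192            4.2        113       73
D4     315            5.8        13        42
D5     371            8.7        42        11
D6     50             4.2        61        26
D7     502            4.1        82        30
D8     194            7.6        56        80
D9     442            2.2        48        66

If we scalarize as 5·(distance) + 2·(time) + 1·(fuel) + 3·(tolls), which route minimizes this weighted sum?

D6

D1: 5·200 + 2·3.0 + 1·43 + 3·79 = 1286.0
D2: 5·375 + 2·11.9 + 1·71 + 3·70 = 2179.8
D3: 5·192 + 2·4.2 + 1·113 + 3·73 = 1300.4
D4: 5·315 + 2·5.8 + 1·13 + 3·42 = 1725.6
D5: 5·371 + 2·8.7 + 1·42 + 3·11 = 1947.4
D6: 5·50 + 2·4.2 + 1·61 + 3·26 = 397.4
D7: 5·502 + 2·4.1 + 1·82 + 3·30 = 2690.2
D8: 5·194 + 2·7.6 + 1·56 + 3·80 = 1281.2
D9: 5·442 + 2·2.2 + 1·48 + 3·66 = 2460.4
Lowest: D6 at 397.4.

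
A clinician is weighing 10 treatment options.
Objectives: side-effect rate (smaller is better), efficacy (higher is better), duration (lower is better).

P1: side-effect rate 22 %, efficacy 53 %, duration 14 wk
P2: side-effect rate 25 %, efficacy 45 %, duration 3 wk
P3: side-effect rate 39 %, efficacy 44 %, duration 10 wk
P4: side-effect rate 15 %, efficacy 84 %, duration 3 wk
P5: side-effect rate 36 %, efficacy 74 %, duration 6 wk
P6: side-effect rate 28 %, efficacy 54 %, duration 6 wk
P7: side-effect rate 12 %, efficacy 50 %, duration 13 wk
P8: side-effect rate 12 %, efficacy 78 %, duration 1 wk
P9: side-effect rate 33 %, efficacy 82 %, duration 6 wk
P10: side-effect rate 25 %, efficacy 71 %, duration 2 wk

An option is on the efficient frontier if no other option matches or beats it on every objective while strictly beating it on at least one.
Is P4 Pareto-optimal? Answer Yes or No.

P1: worse on side-effect rate (22 vs 15).
P2: worse on side-effect rate (25 vs 15).
P3: worse on side-effect rate (39 vs 15).
P5: worse on side-effect rate (36 vs 15).
P6: worse on side-effect rate (28 vs 15).
P7: worse on efficacy (50 vs 84).
P8: worse on efficacy (78 vs 84).
P9: worse on side-effect rate (33 vs 15).
P10: worse on side-effect rate (25 vs 15).
No option is at least as good as P4 on every objective and strictly better on one.

Yes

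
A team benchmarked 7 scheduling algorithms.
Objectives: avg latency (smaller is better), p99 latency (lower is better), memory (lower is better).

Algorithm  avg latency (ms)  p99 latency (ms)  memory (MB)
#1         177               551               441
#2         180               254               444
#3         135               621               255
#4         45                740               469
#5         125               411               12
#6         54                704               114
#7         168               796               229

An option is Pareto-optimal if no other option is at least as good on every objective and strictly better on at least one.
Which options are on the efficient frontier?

#2, #4, #5, #6

#1: dominated by #5 (avg latency 125≤177, p99 latency 411≤551, memory 12≤441).
#2: not dominated (best p99 latency).
#3: dominated by #5 (avg latency 125≤135, p99 latency 411≤621, memory 12≤255).
#4: not dominated (best avg latency).
#5: not dominated (best memory).
#6: not dominated.
#7: dominated by #5 (avg latency 125≤168, p99 latency 411≤796, memory 12≤229).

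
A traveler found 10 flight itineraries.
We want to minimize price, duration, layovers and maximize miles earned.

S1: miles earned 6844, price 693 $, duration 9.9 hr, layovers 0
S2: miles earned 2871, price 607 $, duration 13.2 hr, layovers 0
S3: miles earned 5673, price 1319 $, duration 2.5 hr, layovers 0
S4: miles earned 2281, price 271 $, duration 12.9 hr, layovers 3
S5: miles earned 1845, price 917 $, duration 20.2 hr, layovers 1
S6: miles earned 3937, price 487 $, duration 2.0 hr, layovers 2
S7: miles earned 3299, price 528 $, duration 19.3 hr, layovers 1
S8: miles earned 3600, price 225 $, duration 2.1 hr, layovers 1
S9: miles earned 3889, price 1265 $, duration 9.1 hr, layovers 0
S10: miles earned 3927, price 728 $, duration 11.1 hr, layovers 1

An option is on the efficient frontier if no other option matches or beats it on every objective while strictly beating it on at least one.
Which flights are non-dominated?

S1, S2, S3, S6, S8, S9

S1: not dominated (best miles earned).
S2: not dominated.
S3: not dominated.
S4: dominated by S8 (miles earned 3600≥2281, price 225≤271, duration 2.1≤12.9, layovers 1≤3).
S5: dominated by S1 (miles earned 6844≥1845, price 693≤917, duration 9.9≤20.2, layovers 0≤1).
S6: not dominated (best duration).
S7: dominated by S8 (miles earned 3600≥3299, price 225≤528, duration 2.1≤19.3, layovers 1≤1).
S8: not dominated (best price).
S9: not dominated.
S10: dominated by S1 (miles earned 6844≥3927, price 693≤728, duration 9.9≤11.1, layovers 0≤1).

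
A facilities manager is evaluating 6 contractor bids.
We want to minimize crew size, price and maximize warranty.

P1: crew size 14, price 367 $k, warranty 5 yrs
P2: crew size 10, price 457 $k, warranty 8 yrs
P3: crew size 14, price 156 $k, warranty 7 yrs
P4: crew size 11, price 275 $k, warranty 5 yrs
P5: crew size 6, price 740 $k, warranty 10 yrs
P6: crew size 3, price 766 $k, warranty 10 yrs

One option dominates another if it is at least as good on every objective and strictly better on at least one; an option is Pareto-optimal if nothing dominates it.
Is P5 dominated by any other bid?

P1: worse on crew size (14 vs 6).
P2: worse on crew size (10 vs 6).
P3: worse on crew size (14 vs 6).
P4: worse on crew size (11 vs 6).
P6: worse on price (766 vs 740).
No option is at least as good as P5 on every objective and strictly better on one.

No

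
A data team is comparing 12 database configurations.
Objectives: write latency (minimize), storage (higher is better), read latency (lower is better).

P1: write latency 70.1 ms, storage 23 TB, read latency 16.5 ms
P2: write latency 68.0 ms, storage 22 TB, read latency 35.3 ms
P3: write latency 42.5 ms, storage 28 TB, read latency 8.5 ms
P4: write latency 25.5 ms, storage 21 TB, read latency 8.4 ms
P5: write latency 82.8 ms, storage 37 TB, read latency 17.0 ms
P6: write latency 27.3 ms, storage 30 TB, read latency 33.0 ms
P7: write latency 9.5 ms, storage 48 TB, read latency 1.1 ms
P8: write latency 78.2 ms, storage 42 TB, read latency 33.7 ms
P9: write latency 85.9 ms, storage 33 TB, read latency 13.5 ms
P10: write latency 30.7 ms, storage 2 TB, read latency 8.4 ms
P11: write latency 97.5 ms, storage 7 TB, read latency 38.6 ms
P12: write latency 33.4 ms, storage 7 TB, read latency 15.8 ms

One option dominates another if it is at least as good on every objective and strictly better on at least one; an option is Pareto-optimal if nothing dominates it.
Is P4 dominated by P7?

P7 vs P4: write latency 9.5≤25.5, storage 48≥21, read latency 1.1≤8.4 — P7 is at least as good on every objective with at least one strict improvement.

Yes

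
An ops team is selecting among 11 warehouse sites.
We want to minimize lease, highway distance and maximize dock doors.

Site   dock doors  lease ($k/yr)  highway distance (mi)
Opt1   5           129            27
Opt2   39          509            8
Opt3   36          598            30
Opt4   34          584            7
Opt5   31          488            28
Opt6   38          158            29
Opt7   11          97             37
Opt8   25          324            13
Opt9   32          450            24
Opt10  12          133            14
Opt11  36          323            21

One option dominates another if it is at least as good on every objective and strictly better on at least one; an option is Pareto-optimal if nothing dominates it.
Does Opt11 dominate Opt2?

Opt11 vs Opt2: Opt11 is worse on dock doors (36 vs 39), so it does not dominate Opt2.

No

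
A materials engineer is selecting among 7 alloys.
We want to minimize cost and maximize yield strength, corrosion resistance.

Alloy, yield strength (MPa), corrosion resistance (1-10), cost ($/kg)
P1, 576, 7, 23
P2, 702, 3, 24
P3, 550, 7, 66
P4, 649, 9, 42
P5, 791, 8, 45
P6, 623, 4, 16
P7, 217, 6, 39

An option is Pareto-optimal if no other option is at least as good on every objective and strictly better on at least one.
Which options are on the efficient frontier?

P1, P2, P4, P5, P6

P1: not dominated.
P2: not dominated.
P3: dominated by P1 (yield strength 576≥550, corrosion resistance 7≥7, cost 23≤66).
P4: not dominated (best corrosion resistance).
P5: not dominated (best yield strength).
P6: not dominated (best cost).
P7: dominated by P1 (yield strength 576≥217, corrosion resistance 7≥6, cost 23≤39).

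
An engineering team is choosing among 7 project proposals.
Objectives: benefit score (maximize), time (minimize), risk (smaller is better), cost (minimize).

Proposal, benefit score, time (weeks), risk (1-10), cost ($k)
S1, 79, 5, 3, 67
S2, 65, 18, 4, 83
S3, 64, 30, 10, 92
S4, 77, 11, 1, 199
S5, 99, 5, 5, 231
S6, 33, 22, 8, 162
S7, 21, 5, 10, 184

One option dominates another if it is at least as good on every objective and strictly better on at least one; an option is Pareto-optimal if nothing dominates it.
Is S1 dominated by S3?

S3 vs S1: S3 is worse on benefit score (64 vs 79), so it does not dominate S1.

No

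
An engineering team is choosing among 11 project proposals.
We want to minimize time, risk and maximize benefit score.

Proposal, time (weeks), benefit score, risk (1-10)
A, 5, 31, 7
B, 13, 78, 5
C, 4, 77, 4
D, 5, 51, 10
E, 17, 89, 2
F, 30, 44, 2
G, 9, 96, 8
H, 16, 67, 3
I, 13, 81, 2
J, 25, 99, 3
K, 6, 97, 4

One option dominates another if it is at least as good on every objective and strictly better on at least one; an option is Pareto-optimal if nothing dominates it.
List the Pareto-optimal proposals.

A: dominated by C (time 4≤5, benefit score 77≥31, risk 4≤7).
B: dominated by I (time 13≤13, benefit score 81≥78, risk 2≤5).
C: not dominated (best time).
D: dominated by C (time 4≤5, benefit score 77≥51, risk 4≤10).
E: not dominated.
F: dominated by E (time 17≤30, benefit score 89≥44, risk 2≤2).
G: dominated by K (time 6≤9, benefit score 97≥96, risk 4≤8).
H: dominated by I (time 13≤16, benefit score 81≥67, risk 2≤3).
I: not dominated.
J: not dominated (best benefit score).
K: not dominated.

C, E, I, J, K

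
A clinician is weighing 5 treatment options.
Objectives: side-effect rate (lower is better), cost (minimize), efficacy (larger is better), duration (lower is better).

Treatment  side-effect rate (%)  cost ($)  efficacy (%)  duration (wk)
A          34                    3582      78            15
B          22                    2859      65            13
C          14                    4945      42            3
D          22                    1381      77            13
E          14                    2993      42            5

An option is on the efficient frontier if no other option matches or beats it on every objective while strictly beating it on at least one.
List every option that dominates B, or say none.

D: side-effect rate 22≤22, cost 1381≤2859, efficacy 77≥65, duration 13≤13 — dominates B.
Others (A, C, E) are each worse than B on at least one objective.

D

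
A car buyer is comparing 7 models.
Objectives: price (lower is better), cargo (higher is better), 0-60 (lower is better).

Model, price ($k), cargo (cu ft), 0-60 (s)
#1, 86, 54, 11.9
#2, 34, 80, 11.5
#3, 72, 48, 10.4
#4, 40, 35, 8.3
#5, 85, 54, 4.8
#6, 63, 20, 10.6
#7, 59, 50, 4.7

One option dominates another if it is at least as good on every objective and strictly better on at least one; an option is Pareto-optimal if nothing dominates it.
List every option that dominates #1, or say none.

#2, #5

#2: price 34≤86, cargo 80≥54, 0-60 11.5≤11.9 — dominates #1.
#5: price 85≤86, cargo 54≥54, 0-60 4.8≤11.9 — dominates #1.
Others (#3, #4, #6, #7) are each worse than #1 on at least one objective.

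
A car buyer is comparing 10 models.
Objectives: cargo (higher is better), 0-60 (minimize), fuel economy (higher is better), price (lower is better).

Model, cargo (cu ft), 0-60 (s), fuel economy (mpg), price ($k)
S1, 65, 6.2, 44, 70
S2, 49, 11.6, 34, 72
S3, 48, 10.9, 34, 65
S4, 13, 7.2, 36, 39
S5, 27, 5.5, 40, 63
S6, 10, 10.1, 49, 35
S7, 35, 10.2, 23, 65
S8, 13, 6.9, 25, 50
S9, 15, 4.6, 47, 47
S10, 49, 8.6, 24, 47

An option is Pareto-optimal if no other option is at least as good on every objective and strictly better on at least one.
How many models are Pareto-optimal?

7

S1: not dominated (best cargo).
S2: dominated by S1 (cargo 65≥49, 0-60 6.2≤11.6, fuel economy 44≥34, price 70≤72).
S3: not dominated.
S4: not dominated.
S5: not dominated.
S6: not dominated (best fuel economy).
S7: dominated by S10 (cargo 49≥35, 0-60 8.6≤10.2, fuel economy 24≥23, price 47≤65).
S8: dominated by S9 (cargo 15≥13, 0-60 4.6≤6.9, fuel economy 47≥25, price 47≤50).
S9: not dominated (best 0-60).
S10: not dominated.
Pareto-optimal: S1, S3, S4, S5, S6, S9, S10 → 7.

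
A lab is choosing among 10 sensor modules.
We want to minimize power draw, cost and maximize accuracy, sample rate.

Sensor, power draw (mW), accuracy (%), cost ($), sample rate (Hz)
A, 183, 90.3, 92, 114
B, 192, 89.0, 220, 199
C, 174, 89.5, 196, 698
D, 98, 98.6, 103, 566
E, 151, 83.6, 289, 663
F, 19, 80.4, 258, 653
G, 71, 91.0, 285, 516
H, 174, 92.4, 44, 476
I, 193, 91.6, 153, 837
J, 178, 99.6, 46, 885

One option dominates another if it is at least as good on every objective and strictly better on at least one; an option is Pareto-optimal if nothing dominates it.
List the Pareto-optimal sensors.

A: dominated by H (power draw 174≤183, accuracy 92.4≥90.3, cost 44≤92, sample rate 476≥114).
B: dominated by C (power draw 174≤192, accuracy 89.5≥89.0, cost 196≤220, sample rate 698≥199).
C: not dominated.
D: not dominated.
E: not dominated.
F: not dominated (best power draw).
G: not dominated.
H: not dominated (best cost).
I: dominated by J (power draw 178≤193, accuracy 99.6≥91.6, cost 46≤153, sample rate 885≥837).
J: not dominated (best accuracy).

C, D, E, F, G, H, J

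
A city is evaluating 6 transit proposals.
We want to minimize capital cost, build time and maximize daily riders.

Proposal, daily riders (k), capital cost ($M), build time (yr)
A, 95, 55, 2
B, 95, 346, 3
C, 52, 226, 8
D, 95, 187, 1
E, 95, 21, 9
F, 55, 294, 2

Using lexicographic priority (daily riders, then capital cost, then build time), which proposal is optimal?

First maximize daily riders: best is 95, kept {A, B, D, E}.
Then minimize capital cost: best is 21, kept {E}.

E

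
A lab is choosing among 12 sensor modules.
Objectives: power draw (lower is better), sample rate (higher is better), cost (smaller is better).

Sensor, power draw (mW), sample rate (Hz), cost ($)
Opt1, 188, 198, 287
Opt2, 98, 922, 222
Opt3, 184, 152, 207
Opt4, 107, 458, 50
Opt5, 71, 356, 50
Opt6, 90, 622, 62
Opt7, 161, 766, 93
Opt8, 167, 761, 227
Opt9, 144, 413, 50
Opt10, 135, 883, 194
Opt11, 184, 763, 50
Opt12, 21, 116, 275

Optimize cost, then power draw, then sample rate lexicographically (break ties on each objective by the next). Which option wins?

First minimize cost: best is 50, kept {Opt4, Opt5, Opt9, Opt11}.
Then minimize power draw: best is 71, kept {Opt5}.

Opt5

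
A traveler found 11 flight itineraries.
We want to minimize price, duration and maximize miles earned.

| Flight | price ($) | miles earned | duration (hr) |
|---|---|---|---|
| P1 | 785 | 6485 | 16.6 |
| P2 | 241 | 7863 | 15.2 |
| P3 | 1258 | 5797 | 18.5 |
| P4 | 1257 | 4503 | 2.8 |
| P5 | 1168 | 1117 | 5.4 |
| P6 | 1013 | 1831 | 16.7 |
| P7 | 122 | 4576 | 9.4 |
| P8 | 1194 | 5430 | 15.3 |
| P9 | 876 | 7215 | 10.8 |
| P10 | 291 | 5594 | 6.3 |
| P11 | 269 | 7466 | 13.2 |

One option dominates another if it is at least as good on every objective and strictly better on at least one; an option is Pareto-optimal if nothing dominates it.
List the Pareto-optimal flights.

P2, P4, P5, P7, P9, P10, P11

P1: dominated by P2 (price 241≤785, miles earned 7863≥6485, duration 15.2≤16.6).
P2: not dominated (best miles earned).
P3: dominated by P1 (price 785≤1258, miles earned 6485≥5797, duration 16.6≤18.5).
P4: not dominated (best duration).
P5: not dominated.
P6: dominated by P1 (price 785≤1013, miles earned 6485≥1831, duration 16.6≤16.7).
P7: not dominated (best price).
P8: dominated by P2 (price 241≤1194, miles earned 7863≥5430, duration 15.2≤15.3).
P9: not dominated.
P10: not dominated.
P11: not dominated.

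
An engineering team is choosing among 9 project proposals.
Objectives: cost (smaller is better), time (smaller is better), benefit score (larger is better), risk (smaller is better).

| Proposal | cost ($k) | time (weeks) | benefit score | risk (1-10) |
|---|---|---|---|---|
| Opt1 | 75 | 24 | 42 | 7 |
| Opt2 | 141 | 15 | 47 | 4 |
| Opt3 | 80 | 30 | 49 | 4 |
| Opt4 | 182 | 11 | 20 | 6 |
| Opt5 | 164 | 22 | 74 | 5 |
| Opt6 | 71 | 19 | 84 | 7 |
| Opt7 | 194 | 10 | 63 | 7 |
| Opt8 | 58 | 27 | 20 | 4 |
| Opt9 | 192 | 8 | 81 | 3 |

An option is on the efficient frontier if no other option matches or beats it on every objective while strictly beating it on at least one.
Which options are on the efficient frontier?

Opt1: dominated by Opt6 (cost 71≤75, time 19≤24, benefit score 84≥42, risk 7≤7).
Opt2: not dominated.
Opt3: not dominated.
Opt4: not dominated.
Opt5: not dominated.
Opt6: not dominated (best benefit score).
Opt7: dominated by Opt9 (cost 192≤194, time 8≤10, benefit score 81≥63, risk 3≤7).
Opt8: not dominated (best cost).
Opt9: not dominated (best time).

Opt2, Opt3, Opt4, Opt5, Opt6, Opt8, Opt9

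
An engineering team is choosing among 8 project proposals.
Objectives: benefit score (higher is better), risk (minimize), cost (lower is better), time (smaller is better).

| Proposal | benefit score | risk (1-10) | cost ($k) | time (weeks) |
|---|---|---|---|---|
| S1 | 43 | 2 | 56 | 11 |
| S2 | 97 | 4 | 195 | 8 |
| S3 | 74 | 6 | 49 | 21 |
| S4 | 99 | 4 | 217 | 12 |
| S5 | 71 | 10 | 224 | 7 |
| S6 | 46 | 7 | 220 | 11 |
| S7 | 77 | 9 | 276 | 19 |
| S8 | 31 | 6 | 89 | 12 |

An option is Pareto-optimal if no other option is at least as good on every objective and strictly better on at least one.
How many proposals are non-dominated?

S1: not dominated (best risk).
S2: not dominated.
S3: not dominated (best cost).
S4: not dominated (best benefit score).
S5: not dominated (best time).
S6: dominated by S2 (benefit score 97≥46, risk 4≤7, cost 195≤220, time 8≤11).
S7: dominated by S2 (benefit score 97≥77, risk 4≤9, cost 195≤276, time 8≤19).
S8: dominated by S1 (benefit score 43≥31, risk 2≤6, cost 56≤89, time 11≤12).
Pareto-optimal: S1, S2, S3, S4, S5 → 5.

5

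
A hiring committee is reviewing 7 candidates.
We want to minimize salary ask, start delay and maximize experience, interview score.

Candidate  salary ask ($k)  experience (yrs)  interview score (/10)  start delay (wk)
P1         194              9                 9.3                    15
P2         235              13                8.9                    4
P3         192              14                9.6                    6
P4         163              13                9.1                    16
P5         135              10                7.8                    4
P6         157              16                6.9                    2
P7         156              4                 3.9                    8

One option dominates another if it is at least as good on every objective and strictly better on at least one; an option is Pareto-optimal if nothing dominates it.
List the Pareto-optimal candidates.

P1: dominated by P3 (salary ask 192≤194, experience 14≥9, interview score 9.6≥9.3, start delay 6≤15).
P2: not dominated.
P3: not dominated (best interview score).
P4: not dominated.
P5: not dominated (best salary ask).
P6: not dominated (best experience).
P7: dominated by P5 (salary ask 135≤156, experience 10≥4, interview score 7.8≥3.9, start delay 4≤8).

P2, P3, P4, P5, P6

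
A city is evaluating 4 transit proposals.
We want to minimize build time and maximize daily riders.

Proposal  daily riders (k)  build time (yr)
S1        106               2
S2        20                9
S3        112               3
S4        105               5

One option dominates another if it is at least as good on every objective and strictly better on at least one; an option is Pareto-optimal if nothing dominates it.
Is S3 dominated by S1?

S1 vs S3: S1 is worse on daily riders (106 vs 112), so it does not dominate S3.

No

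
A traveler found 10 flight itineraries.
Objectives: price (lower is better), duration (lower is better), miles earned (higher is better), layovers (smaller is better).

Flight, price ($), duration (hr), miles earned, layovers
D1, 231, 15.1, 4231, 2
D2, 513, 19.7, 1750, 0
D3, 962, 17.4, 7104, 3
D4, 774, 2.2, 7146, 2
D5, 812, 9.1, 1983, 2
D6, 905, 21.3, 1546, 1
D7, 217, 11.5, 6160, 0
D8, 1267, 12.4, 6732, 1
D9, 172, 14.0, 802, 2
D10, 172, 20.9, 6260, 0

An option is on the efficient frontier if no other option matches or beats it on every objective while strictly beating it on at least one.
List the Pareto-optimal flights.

D4, D7, D8, D9, D10

D1: dominated by D7 (price 217≤231, duration 11.5≤15.1, miles earned 6160≥4231, layovers 0≤2).
D2: dominated by D7 (price 217≤513, duration 11.5≤19.7, miles earned 6160≥1750, layovers 0≤0).
D3: dominated by D4 (price 774≤962, duration 2.2≤17.4, miles earned 7146≥7104, layovers 2≤3).
D4: not dominated (best duration).
D5: dominated by D4 (price 774≤812, duration 2.2≤9.1, miles earned 7146≥1983, layovers 2≤2).
D6: dominated by D2 (price 513≤905, duration 19.7≤21.3, miles earned 1750≥1546, layovers 0≤1).
D7: not dominated.
D8: not dominated.
D9: not dominated.
D10: not dominated.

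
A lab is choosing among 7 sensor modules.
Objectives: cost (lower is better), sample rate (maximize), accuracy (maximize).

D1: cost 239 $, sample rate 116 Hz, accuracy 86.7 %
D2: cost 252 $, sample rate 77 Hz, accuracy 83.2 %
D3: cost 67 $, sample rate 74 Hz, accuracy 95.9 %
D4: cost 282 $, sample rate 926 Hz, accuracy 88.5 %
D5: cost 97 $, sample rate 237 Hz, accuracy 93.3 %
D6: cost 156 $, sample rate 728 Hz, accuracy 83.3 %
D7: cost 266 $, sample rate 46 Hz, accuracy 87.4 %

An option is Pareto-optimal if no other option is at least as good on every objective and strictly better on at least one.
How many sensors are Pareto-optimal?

4

D1: dominated by D5 (cost 97≤239, sample rate 237≥116, accuracy 93.3≥86.7).
D2: dominated by D1 (cost 239≤252, sample rate 116≥77, accuracy 86.7≥83.2).
D3: not dominated (best cost).
D4: not dominated (best sample rate).
D5: not dominated.
D6: not dominated.
D7: dominated by D3 (cost 67≤266, sample rate 74≥46, accuracy 95.9≥87.4).
Pareto-optimal: D3, D4, D5, D6 → 4.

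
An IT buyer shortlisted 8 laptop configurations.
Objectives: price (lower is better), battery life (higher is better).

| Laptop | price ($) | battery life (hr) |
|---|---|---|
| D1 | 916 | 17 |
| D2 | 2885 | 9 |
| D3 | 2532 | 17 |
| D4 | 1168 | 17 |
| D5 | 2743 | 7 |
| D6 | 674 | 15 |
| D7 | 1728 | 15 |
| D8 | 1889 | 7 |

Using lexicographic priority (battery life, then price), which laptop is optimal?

First maximize battery life: best is 17, kept {D1, D3, D4}.
Then minimize price: best is 916, kept {D1}.

D1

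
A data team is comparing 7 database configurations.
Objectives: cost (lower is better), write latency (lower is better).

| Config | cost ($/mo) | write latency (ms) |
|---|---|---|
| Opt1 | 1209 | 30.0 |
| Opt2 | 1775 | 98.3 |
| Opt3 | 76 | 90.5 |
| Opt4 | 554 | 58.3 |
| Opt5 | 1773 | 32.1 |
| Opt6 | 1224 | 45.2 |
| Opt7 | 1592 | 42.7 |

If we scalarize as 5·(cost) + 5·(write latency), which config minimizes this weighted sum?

Opt1: 5·1209 + 5·30.0 = 6195.0
Opt2: 5·1775 + 5·98.3 = 9366.5
Opt3: 5·76 + 5·90.5 = 832.5
Opt4: 5·554 + 5·58.3 = 3061.5
Opt5: 5·1773 + 5·32.1 = 9025.5
Opt6: 5·1224 + 5·45.2 = 6346.0
Opt7: 5·1592 + 5·42.7 = 8173.5
Lowest: Opt3 at 832.5.

Opt3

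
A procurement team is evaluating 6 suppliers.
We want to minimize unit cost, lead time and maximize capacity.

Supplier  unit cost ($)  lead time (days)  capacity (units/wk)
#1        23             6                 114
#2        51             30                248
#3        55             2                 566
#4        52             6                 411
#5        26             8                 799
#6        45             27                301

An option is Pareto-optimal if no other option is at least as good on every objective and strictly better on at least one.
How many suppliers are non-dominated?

#1: not dominated (best unit cost).
#2: dominated by #5 (unit cost 26≤51, lead time 8≤30, capacity 799≥248).
#3: not dominated (best lead time).
#4: not dominated.
#5: not dominated (best capacity).
#6: dominated by #5 (unit cost 26≤45, lead time 8≤27, capacity 799≥301).
Pareto-optimal: #1, #3, #4, #5 → 4.

4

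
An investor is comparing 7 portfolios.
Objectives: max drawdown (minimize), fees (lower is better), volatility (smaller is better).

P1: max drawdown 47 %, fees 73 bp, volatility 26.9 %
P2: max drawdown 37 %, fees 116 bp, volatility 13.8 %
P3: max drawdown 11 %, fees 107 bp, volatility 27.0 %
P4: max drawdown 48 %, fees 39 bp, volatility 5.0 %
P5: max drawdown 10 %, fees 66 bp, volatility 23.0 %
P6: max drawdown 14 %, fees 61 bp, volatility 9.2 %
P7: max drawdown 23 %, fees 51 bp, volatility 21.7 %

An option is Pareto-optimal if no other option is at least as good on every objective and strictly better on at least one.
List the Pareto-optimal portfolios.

P1: dominated by P5 (max drawdown 10≤47, fees 66≤73, volatility 23.0≤26.9).
P2: dominated by P6 (max drawdown 14≤37, fees 61≤116, volatility 9.2≤13.8).
P3: dominated by P5 (max drawdown 10≤11, fees 66≤107, volatility 23.0≤27.0).
P4: not dominated (best fees).
P5: not dominated (best max drawdown).
P6: not dominated.
P7: not dominated.

P4, P5, P6, P7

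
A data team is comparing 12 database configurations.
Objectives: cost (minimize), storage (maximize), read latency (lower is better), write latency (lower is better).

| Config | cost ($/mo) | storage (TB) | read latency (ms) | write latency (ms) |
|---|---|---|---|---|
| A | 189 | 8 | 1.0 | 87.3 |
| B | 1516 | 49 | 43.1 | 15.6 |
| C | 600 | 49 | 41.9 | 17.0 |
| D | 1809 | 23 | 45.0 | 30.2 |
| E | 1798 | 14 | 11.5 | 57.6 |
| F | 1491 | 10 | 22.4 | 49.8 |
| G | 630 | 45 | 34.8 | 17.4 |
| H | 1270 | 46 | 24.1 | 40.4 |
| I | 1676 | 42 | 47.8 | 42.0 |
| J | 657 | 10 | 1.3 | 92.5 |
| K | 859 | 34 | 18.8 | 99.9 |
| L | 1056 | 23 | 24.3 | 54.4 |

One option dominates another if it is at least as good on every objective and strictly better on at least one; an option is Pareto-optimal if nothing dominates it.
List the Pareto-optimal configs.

A: not dominated (best cost).
B: not dominated (best write latency).
C: not dominated.
D: dominated by B (cost 1516≤1809, storage 49≥23, read latency 43.1≤45.0, write latency 15.6≤30.2).
E: not dominated.
F: not dominated.
G: not dominated.
H: not dominated.
I: dominated by B (cost 1516≤1676, storage 49≥42, read latency 43.1≤47.8, write latency 15.6≤42.0).
J: not dominated.
K: not dominated.
L: not dominated.

A, B, C, E, F, G, H, J, K, L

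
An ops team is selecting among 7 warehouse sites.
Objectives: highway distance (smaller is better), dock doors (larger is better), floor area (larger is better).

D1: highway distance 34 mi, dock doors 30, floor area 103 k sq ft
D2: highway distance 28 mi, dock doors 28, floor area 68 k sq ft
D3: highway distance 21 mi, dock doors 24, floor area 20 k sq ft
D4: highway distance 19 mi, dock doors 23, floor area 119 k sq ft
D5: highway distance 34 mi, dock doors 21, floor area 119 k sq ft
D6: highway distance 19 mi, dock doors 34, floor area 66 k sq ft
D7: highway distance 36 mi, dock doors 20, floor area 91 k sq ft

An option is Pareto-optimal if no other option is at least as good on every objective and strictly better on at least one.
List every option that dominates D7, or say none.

D1: highway distance 34≤36, dock doors 30≥20, floor area 103≥91 — dominates D7.
D4: highway distance 19≤36, dock doors 23≥20, floor area 119≥91 — dominates D7.
D5: highway distance 34≤36, dock doors 21≥20, floor area 119≥91 — dominates D7.
Others (D2, D3, D6) are each worse than D7 on at least one objective.

D1, D4, D5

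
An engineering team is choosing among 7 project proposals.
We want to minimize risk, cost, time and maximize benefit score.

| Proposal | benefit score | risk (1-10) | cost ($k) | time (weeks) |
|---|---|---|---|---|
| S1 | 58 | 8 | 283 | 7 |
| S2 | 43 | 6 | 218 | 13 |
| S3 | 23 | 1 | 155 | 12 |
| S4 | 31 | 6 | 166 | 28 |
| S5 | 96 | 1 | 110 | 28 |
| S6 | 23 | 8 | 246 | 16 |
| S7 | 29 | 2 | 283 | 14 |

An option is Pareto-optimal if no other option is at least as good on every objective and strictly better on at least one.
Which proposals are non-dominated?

S1, S2, S3, S5, S7

S1: not dominated (best time).
S2: not dominated.
S3: not dominated.
S4: dominated by S5 (benefit score 96≥31, risk 1≤6, cost 110≤166, time 28≤28).
S5: not dominated (best benefit score).
S6: dominated by S2 (benefit score 43≥23, risk 6≤8, cost 218≤246, time 13≤16).
S7: not dominated.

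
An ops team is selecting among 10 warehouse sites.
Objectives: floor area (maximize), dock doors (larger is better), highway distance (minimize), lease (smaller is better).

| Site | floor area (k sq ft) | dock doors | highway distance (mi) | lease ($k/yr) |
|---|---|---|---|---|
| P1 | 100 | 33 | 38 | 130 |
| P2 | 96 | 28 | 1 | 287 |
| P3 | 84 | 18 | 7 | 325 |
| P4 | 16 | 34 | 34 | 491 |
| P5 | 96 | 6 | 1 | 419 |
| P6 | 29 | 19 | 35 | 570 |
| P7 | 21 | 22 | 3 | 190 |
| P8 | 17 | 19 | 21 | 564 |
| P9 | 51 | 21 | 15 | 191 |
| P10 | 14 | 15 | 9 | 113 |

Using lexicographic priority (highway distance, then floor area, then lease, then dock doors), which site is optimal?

First minimize highway distance: best is 1, kept {P2, P5}.
Then maximize floor area: best is 96, kept {P2, P5}.
Then minimize lease: best is 287, kept {P2}.

P2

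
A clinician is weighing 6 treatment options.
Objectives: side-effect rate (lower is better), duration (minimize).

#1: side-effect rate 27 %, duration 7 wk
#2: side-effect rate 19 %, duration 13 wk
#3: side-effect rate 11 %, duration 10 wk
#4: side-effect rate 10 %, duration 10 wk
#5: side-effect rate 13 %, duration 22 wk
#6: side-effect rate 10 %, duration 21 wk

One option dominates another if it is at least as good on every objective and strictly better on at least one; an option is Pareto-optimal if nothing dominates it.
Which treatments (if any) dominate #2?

#3: side-effect rate 11≤19, duration 10≤13 — dominates #2.
#4: side-effect rate 10≤19, duration 10≤13 — dominates #2.
Others (#1, #5, #6) are each worse than #2 on at least one objective.

#3, #4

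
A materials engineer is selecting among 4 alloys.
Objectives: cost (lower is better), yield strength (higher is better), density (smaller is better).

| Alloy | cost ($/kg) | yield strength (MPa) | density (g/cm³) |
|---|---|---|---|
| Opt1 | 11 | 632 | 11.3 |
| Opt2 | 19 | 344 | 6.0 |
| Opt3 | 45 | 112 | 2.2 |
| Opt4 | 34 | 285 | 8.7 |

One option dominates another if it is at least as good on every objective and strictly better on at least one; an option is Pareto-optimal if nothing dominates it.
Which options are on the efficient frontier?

Opt1: not dominated (best cost).
Opt2: not dominated.
Opt3: not dominated (best density).
Opt4: dominated by Opt2 (cost 19≤34, yield strength 344≥285, density 6.0≤8.7).

Opt1, Opt2, Opt3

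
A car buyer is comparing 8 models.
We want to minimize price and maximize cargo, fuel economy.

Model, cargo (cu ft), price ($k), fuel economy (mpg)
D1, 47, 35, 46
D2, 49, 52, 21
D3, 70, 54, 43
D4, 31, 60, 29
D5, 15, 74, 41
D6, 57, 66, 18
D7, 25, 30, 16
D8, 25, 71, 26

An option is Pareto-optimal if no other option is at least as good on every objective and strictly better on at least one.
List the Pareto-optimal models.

D1: not dominated (best fuel economy).
D2: not dominated.
D3: not dominated (best cargo).
D4: dominated by D1 (cargo 47≥31, price 35≤60, fuel economy 46≥29).
D5: dominated by D1 (cargo 47≥15, price 35≤74, fuel economy 46≥41).
D6: dominated by D3 (cargo 70≥57, price 54≤66, fuel economy 43≥18).
D7: not dominated (best price).
D8: dominated by D1 (cargo 47≥25, price 35≤71, fuel economy 46≥26).

D1, D2, D3, D7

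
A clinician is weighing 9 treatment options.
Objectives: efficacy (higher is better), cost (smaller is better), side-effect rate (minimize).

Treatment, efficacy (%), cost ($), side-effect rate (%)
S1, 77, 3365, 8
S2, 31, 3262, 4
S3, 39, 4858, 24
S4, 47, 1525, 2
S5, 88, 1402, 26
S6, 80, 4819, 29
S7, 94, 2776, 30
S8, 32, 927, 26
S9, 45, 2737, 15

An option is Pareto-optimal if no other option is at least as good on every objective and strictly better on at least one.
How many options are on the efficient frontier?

S1: not dominated.
S2: dominated by S4 (efficacy 47≥31, cost 1525≤3262, side-effect rate 2≤4).
S3: dominated by S1 (efficacy 77≥39, cost 3365≤4858, side-effect rate 8≤24).
S4: not dominated (best side-effect rate).
S5: not dominated.
S6: dominated by S5 (efficacy 88≥80, cost 1402≤4819, side-effect rate 26≤29).
S7: not dominated (best efficacy).
S8: not dominated (best cost).
S9: dominated by S4 (efficacy 47≥45, cost 1525≤2737, side-effect rate 2≤15).
Pareto-optimal: S1, S4, S5, S7, S8 → 5.

5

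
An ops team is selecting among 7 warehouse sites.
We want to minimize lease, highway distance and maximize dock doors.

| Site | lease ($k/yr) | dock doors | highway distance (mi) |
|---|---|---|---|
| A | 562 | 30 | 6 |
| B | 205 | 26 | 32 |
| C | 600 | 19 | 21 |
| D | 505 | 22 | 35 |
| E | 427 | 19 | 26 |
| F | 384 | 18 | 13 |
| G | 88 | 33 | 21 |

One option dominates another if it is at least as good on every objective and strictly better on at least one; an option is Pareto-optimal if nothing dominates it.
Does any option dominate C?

Yes

A vs C: lease 562≤600, dock doors 30≥19, highway distance 6≤21 — A is at least as good on every objective and strictly better on at least one, so A dominates C.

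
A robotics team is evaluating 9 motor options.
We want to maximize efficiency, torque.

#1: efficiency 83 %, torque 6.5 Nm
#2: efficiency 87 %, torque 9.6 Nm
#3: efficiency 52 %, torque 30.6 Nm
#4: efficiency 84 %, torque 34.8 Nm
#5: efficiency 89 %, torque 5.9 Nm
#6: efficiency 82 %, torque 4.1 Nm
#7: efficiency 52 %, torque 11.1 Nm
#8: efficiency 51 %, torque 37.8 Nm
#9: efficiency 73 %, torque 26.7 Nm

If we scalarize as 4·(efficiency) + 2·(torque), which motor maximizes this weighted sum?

#4

#1: 4·83 + 2·6.5 = 345.0
#2: 4·87 + 2·9.6 = 367.2
#3: 4·52 + 2·30.6 = 269.2
#4: 4·84 + 2·34.8 = 405.6
#5: 4·89 + 2·5.9 = 367.8
#6: 4·82 + 2·4.1 = 336.2
#7: 4·52 + 2·11.1 = 230.2
#8: 4·51 + 2·37.8 = 279.6
#9: 4·73 + 2·26.7 = 345.4
Highest: #4 at 405.6.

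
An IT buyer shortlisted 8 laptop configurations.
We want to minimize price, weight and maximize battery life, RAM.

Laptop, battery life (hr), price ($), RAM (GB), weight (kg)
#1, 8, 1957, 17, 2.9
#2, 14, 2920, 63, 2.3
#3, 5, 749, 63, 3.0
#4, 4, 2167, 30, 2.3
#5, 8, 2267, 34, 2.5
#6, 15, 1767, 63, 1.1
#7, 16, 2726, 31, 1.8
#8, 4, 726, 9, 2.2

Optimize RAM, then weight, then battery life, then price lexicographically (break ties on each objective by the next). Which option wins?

First maximize RAM: best is 63, kept {#2, #3, #6}.
Then minimize weight: best is 1.1, kept {#6}.

#6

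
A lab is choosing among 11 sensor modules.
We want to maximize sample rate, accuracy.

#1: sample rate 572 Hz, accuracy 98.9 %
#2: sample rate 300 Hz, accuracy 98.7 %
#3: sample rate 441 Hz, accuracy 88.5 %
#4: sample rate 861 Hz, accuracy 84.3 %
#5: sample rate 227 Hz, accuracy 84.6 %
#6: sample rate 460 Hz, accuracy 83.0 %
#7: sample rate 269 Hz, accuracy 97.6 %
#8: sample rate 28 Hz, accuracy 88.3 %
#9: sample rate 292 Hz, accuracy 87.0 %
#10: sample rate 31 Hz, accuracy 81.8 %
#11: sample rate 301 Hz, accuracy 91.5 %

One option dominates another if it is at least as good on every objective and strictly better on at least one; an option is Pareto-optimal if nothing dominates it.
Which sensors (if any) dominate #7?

#1, #2

#1: sample rate 572≥269, accuracy 98.9≥97.6 — dominates #7.
#2: sample rate 300≥269, accuracy 98.7≥97.6 — dominates #7.
Others (#3, #4, #5, #6, #8, #9, #10, #11) are each worse than #7 on at least one objective.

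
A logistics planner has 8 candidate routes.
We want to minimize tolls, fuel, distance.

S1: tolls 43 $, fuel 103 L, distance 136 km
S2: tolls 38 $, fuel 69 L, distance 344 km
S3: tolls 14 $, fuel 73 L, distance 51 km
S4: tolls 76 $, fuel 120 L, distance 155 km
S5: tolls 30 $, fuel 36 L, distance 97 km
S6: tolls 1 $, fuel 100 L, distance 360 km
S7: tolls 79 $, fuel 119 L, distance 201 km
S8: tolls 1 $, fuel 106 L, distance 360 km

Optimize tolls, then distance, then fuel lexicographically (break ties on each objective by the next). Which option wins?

S6

First minimize tolls: best is 1, kept {S6, S8}.
Then minimize distance: best is 360, kept {S6, S8}.
Then minimize fuel: best is 100, kept {S6}.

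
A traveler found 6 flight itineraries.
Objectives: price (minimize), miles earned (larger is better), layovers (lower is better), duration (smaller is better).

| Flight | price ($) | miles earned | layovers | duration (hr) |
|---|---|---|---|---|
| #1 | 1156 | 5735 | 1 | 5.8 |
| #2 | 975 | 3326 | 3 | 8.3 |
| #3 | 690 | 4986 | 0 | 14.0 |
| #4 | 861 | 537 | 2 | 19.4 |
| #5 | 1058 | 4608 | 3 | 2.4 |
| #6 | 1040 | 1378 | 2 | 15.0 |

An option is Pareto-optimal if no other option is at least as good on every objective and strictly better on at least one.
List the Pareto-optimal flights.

#1: not dominated (best miles earned).
#2: not dominated.
#3: not dominated (best price).
#4: dominated by #3 (price 690≤861, miles earned 4986≥537, layovers 0≤2, duration 14.0≤19.4).
#5: not dominated (best duration).
#6: dominated by #3 (price 690≤1040, miles earned 4986≥1378, layovers 0≤2, duration 14.0≤15.0).

#1, #2, #3, #5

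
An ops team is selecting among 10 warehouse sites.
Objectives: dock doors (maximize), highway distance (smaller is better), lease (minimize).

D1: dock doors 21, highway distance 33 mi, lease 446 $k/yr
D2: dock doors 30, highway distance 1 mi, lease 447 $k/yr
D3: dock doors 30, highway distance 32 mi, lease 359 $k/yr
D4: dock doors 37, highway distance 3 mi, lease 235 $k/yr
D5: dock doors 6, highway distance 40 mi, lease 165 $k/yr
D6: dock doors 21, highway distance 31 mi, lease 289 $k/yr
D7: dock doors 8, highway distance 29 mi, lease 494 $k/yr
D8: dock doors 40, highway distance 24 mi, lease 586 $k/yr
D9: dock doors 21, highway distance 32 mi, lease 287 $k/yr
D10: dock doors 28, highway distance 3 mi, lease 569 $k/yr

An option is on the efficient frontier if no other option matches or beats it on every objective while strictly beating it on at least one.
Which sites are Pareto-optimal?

D1: dominated by D3 (dock doors 30≥21, highway distance 32≤33, lease 359≤446).
D2: not dominated (best highway distance).
D3: dominated by D4 (dock doors 37≥30, highway distance 3≤32, lease 235≤359).
D4: not dominated.
D5: not dominated (best lease).
D6: dominated by D4 (dock doors 37≥21, highway distance 3≤31, lease 235≤289).
D7: dominated by D2 (dock doors 30≥8, highway distance 1≤29, lease 447≤494).
D8: not dominated (best dock doors).
D9: dominated by D4 (dock doors 37≥21, highway distance 3≤32, lease 235≤287).
D10: dominated by D2 (dock doors 30≥28, highway distance 1≤3, lease 447≤569).

D2, D4, D5, D8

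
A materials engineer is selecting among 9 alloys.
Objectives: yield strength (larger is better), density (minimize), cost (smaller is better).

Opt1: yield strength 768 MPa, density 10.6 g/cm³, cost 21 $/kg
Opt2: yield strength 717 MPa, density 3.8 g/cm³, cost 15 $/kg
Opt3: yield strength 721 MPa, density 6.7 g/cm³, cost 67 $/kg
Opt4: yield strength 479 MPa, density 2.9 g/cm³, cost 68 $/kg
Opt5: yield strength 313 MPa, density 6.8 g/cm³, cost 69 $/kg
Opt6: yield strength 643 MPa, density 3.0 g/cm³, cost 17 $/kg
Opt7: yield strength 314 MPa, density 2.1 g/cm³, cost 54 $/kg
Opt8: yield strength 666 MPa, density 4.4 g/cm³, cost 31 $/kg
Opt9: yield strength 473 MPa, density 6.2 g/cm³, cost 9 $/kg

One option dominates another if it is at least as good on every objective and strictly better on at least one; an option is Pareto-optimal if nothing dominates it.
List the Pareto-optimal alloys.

Opt1, Opt2, Opt3, Opt4, Opt6, Opt7, Opt9

Opt1: not dominated (best yield strength).
Opt2: not dominated.
Opt3: not dominated.
Opt4: not dominated.
Opt5: dominated by Opt2 (yield strength 717≥313, density 3.8≤6.8, cost 15≤69).
Opt6: not dominated.
Opt7: not dominated (best density).
Opt8: dominated by Opt2 (yield strength 717≥666, density 3.8≤4.4, cost 15≤31).
Opt9: not dominated (best cost).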